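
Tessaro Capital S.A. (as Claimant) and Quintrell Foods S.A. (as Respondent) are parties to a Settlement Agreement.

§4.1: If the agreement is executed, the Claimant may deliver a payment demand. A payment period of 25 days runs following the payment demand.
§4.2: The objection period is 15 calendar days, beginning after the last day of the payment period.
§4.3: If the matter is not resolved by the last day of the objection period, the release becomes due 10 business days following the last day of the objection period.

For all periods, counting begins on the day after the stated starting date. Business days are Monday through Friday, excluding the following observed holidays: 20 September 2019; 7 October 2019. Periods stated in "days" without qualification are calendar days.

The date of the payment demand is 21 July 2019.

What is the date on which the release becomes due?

The last day of the payment period: 25 calendar days after 21 July 2019 is 15 August 2019.
The last day of the objection period: 15 calendar days after 15 August 2019 is 30 August 2019.
From Friday, 30 August 2019, 10 business days (Sep 2, Sep 3, Sep 4, Sep 5, Sep 6, Sep 9, Sep 10, Sep 11, Sep 12, Sep 13, skipping weekends) brings us to Friday, 13 September 2019, which is the date on which the release becomes due.

13 September 2019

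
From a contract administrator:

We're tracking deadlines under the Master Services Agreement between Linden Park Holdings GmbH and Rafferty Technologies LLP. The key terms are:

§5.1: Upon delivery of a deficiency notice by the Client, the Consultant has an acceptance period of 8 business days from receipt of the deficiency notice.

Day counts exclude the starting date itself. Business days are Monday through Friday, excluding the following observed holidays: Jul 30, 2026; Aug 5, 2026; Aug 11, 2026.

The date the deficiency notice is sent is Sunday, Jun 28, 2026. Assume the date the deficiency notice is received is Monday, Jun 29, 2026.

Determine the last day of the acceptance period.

Jul 9, 2026

The last day of the acceptance period: 8 business days after Monday, Jun 29, 2026, skipping weekends — Jun 30, Jul 1, Jul 2, Jul 3, Jul 6, Jul 7, Jul 8, Jul 9 — lands on Thursday, Jul 9, 2026.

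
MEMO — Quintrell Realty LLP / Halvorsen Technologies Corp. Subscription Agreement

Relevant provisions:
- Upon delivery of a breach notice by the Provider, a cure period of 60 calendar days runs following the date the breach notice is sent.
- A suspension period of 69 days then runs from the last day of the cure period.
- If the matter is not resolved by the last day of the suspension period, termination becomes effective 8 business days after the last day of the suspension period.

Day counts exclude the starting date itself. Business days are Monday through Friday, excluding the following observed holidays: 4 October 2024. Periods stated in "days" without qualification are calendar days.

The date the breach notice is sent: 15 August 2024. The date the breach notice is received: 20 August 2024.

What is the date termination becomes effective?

1 January 2025

The last day of the cure period: 15 August 2024 + 60 days = 14 October 2024.
Adding 69 calendar days to 14 October 2024 gives 22 December 2024, which is the last day of the suspension period.
The date termination becomes effective: 8 business days after Sunday, 22 December 2024, skipping weekends — Dec 23, Dec 24, Dec 25, Dec 26, Dec 27, Dec 30, Dec 31, Jan 1 — lands on Wednesday, 1 January 2025.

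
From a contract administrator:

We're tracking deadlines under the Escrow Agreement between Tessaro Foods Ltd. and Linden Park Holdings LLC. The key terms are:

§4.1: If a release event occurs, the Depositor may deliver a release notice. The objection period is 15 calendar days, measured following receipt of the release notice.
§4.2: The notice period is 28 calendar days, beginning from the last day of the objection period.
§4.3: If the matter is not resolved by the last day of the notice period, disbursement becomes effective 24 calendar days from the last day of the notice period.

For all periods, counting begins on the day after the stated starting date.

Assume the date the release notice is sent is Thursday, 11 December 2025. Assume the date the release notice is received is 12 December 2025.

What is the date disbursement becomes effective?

17 February 2026

The last day of the objection period: 15 calendar days after 12 December 2025 is 27 December 2025.
The last day of the notice period: 28 calendar days after 27 December 2025 is 24 January 2026.
The date disbursement becomes effective: 24 calendar days after 24 January 2026 is 17 February 2026.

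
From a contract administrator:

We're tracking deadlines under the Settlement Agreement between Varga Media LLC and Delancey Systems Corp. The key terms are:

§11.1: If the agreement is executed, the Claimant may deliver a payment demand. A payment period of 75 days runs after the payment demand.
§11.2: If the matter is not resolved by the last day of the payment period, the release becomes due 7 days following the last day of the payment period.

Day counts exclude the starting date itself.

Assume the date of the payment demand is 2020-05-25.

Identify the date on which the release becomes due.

2020-08-15

Adding 75 calendar days to 2020-05-25 gives 2020-08-08, which is the last day of the payment period.
The date on which the release becomes due: 7 calendar days after 2020-08-08 is 2020-08-15.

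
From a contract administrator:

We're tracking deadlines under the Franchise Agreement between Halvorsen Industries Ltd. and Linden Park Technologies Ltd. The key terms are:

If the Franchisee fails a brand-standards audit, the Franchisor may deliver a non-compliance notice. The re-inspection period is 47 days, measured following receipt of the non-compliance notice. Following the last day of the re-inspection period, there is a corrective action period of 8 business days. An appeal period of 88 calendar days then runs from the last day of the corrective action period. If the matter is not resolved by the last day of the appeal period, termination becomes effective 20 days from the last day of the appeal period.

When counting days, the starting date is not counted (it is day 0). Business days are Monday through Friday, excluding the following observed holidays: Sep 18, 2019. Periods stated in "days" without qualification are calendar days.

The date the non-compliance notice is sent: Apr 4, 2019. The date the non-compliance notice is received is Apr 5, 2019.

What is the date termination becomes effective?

Sep 19, 2019

Adding 47 calendar days to Apr 5, 2019 gives May 22, 2019, which is the last day of the re-inspection period.
The last day of the corrective action period: 8 business days after Wednesday, May 22, 2019, skipping weekends — May 23, May 24, May 27, May 28, May 29, May 30, May 31, Jun 3 — lands on Monday, Jun 3, 2019.
The last day of the appeal period: Jun 3, 2019 + 88 days = Aug 30, 2019.
The date termination becomes effective: Aug 30, 2019 + 20 days = Sep 19, 2019.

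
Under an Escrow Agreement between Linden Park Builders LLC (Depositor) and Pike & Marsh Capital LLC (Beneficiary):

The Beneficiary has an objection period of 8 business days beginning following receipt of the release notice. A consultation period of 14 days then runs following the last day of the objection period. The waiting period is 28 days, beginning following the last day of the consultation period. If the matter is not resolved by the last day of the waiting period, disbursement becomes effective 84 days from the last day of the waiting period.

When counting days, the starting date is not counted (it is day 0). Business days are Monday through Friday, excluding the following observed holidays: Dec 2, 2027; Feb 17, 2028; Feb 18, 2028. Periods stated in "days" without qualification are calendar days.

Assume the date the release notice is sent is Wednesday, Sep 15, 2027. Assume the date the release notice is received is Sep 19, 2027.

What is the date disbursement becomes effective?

Feb 2, 2028

The last day of the objection period: counting 8 business days from Sunday, Sep 19, 2027 (Sep 20, Sep 21, Sep 22, Sep 23, Sep 24, Sep 27, Sep 28, Sep 29, skipping weekends) reaches Wednesday, Sep 29, 2027.
The last day of the consultation period: 14 calendar days after Sep 29, 2027 is Oct 13, 2027.
Adding 28 calendar days to Oct 13, 2027 gives Nov 10, 2027, which is the last day of the waiting period.
Adding 84 calendar days to Nov 10, 2027 gives Feb 2, 2028, which is the date disbursement becomes effective.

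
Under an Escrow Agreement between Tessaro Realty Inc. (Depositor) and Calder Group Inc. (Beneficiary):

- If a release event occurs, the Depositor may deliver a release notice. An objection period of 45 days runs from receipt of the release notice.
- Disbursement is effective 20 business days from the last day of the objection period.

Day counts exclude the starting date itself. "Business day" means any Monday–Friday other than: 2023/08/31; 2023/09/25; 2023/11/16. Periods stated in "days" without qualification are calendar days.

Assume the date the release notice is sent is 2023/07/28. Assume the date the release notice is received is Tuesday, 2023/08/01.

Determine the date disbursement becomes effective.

2023/10/16

Adding 45 calendar days to 2023/08/01 gives 2023/09/15, which is the last day of the objection period.
The date disbursement becomes effective: counting 20 business days from Friday, 2023/09/15 (Sep 18, Sep 19, Sep 20, Sep 21, …, Oct 12, Oct 13, Oct 16, skipping weekends and the listed holiday on Sep 25) reaches Monday, 2023/10/16.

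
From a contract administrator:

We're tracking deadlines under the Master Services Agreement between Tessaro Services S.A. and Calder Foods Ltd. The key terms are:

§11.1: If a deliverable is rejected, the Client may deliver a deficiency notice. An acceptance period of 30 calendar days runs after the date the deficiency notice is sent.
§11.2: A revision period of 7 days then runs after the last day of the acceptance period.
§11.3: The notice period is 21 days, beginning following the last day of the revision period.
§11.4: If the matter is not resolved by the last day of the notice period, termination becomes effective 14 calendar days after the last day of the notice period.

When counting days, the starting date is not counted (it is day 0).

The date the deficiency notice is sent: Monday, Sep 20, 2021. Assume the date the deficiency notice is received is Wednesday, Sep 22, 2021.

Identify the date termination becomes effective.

Dec 1, 2021

Adding 30 calendar days to Sep 20, 2021 gives Oct 20, 2021, which is the last day of the acceptance period.
The last day of the revision period: Oct 20, 2021 + 7 days = Oct 27, 2021.
The last day of the notice period: 21 calendar days after Oct 27, 2021 is Nov 17, 2021.
The date termination becomes effective: 14 calendar days after Nov 17, 2021 is Dec 1, 2021.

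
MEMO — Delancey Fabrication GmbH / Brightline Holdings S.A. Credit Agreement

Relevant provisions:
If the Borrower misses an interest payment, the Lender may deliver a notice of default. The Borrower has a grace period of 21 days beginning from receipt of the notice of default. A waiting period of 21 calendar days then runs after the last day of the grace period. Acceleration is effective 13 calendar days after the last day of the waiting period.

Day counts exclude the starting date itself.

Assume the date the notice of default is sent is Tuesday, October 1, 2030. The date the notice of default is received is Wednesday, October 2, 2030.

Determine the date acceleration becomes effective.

Adding 21 calendar days to October 2, 2030 gives October 23, 2030, which is the last day of the grace period.
The last day of the waiting period: October 23, 2030 + 21 days = November 13, 2030.
The date acceleration becomes effective: November 13, 2030 + 13 days = November 26, 2030.

November 26, 2030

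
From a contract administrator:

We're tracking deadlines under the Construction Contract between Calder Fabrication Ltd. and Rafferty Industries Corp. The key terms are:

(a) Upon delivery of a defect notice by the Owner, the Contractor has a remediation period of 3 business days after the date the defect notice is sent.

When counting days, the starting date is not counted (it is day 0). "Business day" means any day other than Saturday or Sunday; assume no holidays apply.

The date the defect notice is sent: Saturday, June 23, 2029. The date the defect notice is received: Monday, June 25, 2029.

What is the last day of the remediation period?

From Saturday, June 23, 2029, 3 business days (Jun 25, Jun 26, Jun 27, skipping weekends) brings us to Wednesday, June 27, 2029, which is the last day of the remediation period.

June 27, 2029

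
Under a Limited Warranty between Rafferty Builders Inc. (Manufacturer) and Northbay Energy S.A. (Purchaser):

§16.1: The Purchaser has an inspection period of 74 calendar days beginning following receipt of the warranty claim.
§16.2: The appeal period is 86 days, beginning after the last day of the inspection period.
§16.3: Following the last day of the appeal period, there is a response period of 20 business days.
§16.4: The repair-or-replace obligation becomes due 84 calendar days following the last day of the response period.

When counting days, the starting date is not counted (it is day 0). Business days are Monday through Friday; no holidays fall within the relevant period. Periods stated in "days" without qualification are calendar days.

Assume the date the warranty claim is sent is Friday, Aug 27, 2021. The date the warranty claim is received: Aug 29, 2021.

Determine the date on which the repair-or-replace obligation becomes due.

May 27, 2022

The last day of the inspection period: 74 calendar days after Aug 29, 2021 is Nov 11, 2021.
The last day of the appeal period: 86 calendar days after Nov 11, 2021 is Feb 5, 2022.
From Saturday, Feb 5, 2022, 20 business days (Feb 7, Feb 8, Feb 9, Feb 10, …, Mar 2, Mar 3, Mar 4, skipping weekends) brings us to Friday, Mar 4, 2022, which is the last day of the response period.
The date on which the repair-or-replace obligation becomes due: Mar 4, 2022 + 84 days = May 27, 2022.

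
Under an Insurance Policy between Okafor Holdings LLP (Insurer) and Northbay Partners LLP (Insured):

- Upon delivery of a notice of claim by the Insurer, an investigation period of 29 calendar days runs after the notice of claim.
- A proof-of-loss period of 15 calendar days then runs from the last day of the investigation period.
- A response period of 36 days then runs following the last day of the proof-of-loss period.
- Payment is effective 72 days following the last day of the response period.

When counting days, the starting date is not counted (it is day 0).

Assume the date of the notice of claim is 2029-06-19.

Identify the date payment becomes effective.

2029-11-18

The last day of the investigation period: 2029-06-19 + 29 days = 2029-07-18.
Adding 15 calendar days to 2029-07-18 gives 2029-08-02, which is the last day of the proof-of-loss period.
The last day of the response period: 2029-08-02 + 36 days = 2029-09-07.
Adding 72 calendar days to 2029-09-07 gives 2029-11-18, which is the date payment becomes effective.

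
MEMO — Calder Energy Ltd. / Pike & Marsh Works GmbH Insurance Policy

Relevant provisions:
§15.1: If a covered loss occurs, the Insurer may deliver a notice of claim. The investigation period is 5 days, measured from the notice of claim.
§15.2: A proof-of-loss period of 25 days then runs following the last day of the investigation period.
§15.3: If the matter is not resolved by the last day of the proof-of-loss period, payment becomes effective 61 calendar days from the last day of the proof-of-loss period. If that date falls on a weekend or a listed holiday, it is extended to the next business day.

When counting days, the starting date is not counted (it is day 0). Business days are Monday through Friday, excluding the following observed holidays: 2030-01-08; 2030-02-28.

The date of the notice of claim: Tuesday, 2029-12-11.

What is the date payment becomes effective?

2030-03-12

The last day of the investigation period: 2029-12-11 + 5 days = 2029-12-16.
Adding 25 calendar days to 2029-12-16 gives 2030-01-10, which is the last day of the proof-of-loss period.
The date payment becomes effective: 2030-01-10 + 61 days = 2030-03-12. 2030-03-12 is a Tuesday and is not a listed holiday, so no roll-forward applies.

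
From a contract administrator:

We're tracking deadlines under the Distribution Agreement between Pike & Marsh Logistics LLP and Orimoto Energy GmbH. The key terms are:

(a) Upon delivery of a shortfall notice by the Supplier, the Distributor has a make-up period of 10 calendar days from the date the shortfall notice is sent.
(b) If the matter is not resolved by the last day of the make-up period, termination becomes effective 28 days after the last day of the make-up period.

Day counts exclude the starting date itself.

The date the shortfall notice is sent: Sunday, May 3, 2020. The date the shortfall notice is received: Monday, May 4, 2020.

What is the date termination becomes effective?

The last day of the make-up period: May 3, 2020 + 10 days = May 13, 2020.
Adding 28 calendar days to May 13, 2020 gives Jun 10, 2020, which is the date termination becomes effective.

Jun 10, 2020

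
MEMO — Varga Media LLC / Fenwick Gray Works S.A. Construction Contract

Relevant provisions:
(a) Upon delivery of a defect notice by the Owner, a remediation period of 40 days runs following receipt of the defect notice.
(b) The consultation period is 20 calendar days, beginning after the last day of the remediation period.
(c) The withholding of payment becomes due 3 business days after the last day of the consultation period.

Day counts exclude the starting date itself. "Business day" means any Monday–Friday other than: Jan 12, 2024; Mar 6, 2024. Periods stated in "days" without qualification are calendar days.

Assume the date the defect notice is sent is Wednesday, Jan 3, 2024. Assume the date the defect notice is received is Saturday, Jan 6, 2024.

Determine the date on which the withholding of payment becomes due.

The last day of the remediation period: 40 calendar days after Jan 6, 2024 is Feb 15, 2024.
Adding 20 calendar days to Feb 15, 2024 gives Mar 6, 2024, which is the last day of the consultation period.
The date on which the withholding of payment becomes due: 3 business days after Wednesday, Mar 6, 2024, skipping weekends — Mar 7, Mar 8, Mar 11 — lands on Monday, Mar 11, 2024.

Mar 11, 2024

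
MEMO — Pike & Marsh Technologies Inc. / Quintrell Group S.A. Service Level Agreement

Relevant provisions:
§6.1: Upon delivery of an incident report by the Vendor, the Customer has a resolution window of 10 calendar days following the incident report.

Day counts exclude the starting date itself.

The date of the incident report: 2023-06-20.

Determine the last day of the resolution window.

Adding 10 calendar days to 2023-06-20 gives 2023-06-30, which is the last day of the resolution window.

2023-06-30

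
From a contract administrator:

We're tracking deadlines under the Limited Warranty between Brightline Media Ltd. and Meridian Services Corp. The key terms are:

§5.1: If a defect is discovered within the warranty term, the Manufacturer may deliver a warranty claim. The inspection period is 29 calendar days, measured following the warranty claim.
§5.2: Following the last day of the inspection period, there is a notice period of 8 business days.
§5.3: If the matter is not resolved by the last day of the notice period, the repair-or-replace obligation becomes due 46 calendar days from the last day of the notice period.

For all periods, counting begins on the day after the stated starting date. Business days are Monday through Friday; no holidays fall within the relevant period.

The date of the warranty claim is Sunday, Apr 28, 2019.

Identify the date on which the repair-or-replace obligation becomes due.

Jul 22, 2019

The last day of the inspection period: Apr 28, 2019 + 29 days = May 27, 2019.
From Monday, May 27, 2019, 8 business days (May 28, May 29, May 30, May 31, Jun 3, Jun 4, Jun 5, Jun 6, skipping weekends) brings us to Thursday, Jun 6, 2019, which is the last day of the notice period.
Adding 46 calendar days to Jun 6, 2019 gives Jul 22, 2019, which is the date on which the repair-or-replace obligation becomes due.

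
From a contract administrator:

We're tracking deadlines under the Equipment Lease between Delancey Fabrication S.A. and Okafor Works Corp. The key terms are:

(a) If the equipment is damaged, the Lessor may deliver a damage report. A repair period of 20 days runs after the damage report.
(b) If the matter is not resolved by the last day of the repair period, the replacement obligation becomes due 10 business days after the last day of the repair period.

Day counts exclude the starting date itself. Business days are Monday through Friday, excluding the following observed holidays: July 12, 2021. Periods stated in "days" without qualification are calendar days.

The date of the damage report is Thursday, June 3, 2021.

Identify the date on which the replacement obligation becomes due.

July 7, 2021

The last day of the repair period: June 3, 2021 + 20 days = June 23, 2021.
From Wednesday, June 23, 2021, 10 business days (Jun 24, Jun 25, Jun 28, Jun 29, Jun 30, Jul 1, Jul 2, Jul 5, Jul 6, Jul 7, skipping weekends) brings us to Wednesday, July 7, 2021, which is the date on which the replacement obligation becomes due.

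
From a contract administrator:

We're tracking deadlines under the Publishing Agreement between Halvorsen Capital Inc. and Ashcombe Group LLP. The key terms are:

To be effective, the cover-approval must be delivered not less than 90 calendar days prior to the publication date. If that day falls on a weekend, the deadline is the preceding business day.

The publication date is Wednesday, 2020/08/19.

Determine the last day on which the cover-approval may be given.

2020/05/21

2020/08/19 minus 90 days is 2020/05/21. That is a Thursday, so no adjustment is needed.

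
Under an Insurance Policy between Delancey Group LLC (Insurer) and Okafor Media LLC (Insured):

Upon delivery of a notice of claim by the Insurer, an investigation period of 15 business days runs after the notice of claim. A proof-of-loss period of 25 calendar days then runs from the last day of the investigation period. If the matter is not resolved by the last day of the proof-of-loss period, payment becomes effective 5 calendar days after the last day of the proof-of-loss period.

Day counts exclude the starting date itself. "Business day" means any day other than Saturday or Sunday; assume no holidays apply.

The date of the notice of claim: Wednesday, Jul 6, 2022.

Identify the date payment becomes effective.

The last day of the investigation period: 15 business days after Wednesday, Jul 6, 2022, skipping weekends — Jul 7, Jul 8, Jul 11, Jul 12, …, Jul 25, Jul 26, Jul 27 — lands on Wednesday, Jul 27, 2022.
The last day of the proof-of-loss period: 25 calendar days after Jul 27, 2022 is Aug 21, 2022.
The date payment becomes effective: Aug 21, 2022 + 5 days = Aug 26, 2022.

Aug 26, 2022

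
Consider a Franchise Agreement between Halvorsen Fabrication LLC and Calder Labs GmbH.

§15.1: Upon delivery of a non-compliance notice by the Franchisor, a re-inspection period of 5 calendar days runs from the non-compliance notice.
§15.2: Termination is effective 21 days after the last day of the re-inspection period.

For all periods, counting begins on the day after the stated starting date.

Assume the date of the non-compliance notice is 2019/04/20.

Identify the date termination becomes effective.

The last day of the re-inspection period: 5 calendar days after 2019/04/20 is 2019/04/25.
The date termination becomes effective: 2019/04/25 + 21 days = 2019/05/16.

2019/05/16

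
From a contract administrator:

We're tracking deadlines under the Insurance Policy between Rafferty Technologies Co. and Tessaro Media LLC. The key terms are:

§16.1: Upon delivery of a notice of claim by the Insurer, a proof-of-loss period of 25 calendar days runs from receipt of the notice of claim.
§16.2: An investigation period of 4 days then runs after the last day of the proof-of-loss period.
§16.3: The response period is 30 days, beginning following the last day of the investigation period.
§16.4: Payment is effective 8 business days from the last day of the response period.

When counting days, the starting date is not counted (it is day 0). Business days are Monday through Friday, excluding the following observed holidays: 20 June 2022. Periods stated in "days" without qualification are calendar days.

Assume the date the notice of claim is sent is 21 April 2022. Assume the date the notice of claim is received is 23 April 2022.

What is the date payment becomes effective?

Adding 25 calendar days to 23 April 2022 gives 18 May 2022, which is the last day of the proof-of-loss period.
The last day of the investigation period: 18 May 2022 + 4 days = 22 May 2022.
Adding 30 calendar days to 22 May 2022 gives 21 June 2022, which is the last day of the response period.
The date payment becomes effective: 8 business days after Tuesday, 21 June 2022, skipping weekends — Jun 22, Jun 23, Jun 24, Jun 27, Jun 28, Jun 29, Jun 30, Jul 1 — lands on Friday, 1 July 2022.

1 July 2022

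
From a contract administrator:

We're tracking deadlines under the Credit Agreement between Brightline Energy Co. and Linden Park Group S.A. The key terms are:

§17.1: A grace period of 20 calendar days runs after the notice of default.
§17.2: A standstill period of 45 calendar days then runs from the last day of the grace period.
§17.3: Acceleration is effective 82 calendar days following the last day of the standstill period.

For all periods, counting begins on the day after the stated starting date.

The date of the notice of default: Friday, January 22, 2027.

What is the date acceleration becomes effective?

The last day of the grace period: January 22, 2027 + 20 days = February 11, 2027.
Adding 45 calendar days to February 11, 2027 gives March 28, 2027, which is the last day of the standstill period.
Adding 82 calendar days to March 28, 2027 gives June 18, 2027, which is the date acceleration becomes effective.

June 18, 2027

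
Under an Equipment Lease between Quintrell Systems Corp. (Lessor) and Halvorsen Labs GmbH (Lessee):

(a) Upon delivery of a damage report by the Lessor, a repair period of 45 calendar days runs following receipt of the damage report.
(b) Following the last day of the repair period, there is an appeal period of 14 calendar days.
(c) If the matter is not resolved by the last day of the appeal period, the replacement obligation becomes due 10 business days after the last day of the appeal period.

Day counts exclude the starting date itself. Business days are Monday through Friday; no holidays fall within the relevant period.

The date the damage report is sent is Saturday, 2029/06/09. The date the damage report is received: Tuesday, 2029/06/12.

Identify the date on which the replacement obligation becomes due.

Adding 45 calendar days to 2029/06/12 gives 2029/07/27, which is the last day of the repair period.
The last day of the appeal period: 2029/07/27 + 14 days = 2029/08/10.
From Friday, 2029/08/10, 10 business days (Aug 13, Aug 14, Aug 15, Aug 16, Aug 17, Aug 20, Aug 21, Aug 22, Aug 23, Aug 24, skipping weekends) brings us to Friday, 2029/08/24, which is the date on which the replacement obligation becomes due.

2029/08/24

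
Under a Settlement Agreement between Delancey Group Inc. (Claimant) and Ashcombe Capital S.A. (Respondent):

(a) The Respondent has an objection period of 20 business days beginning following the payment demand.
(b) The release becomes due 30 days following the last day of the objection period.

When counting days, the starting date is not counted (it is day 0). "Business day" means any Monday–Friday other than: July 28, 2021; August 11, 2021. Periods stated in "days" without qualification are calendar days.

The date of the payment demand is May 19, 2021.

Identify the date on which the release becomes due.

The last day of the objection period: counting 20 business days from Wednesday, May 19, 2021 (May 20, May 21, May 24, May 25, …, Jun 14, Jun 15, Jun 16, skipping weekends) reaches Wednesday, June 16, 2021.
Adding 30 calendar days to June 16, 2021 gives July 16, 2021, which is the date on which the release becomes due.

July 16, 2021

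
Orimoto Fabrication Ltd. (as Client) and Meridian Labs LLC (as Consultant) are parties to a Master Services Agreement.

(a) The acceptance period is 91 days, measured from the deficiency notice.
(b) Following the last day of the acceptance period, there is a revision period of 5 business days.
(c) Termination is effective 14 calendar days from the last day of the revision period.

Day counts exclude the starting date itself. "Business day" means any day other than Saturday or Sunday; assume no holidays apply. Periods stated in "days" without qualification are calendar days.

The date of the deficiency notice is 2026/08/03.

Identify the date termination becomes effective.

2026/11/23

Adding 91 calendar days to 2026/08/03 gives 2026/11/02, which is the last day of the acceptance period.
From Monday, 2026/11/02, 5 business days (Nov 3, Nov 4, Nov 5, Nov 6, Nov 9, skipping weekends) brings us to Monday, 2026/11/09, which is the last day of the revision period.
The date termination becomes effective: 14 calendar days after 2026/11/09 is 2026/11/23.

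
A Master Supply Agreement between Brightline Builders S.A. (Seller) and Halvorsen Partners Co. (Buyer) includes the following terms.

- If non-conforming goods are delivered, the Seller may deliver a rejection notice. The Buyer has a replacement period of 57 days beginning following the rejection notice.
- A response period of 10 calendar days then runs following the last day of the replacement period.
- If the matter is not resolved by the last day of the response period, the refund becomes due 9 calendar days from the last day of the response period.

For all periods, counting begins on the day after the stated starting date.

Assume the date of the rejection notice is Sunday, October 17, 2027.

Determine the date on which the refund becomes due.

Adding 57 calendar days to October 17, 2027 gives December 13, 2027, which is the last day of the replacement period.
Adding 10 calendar days to December 13, 2027 gives December 23, 2027, which is the last day of the response period.
The date on which the refund becomes due: 9 calendar days after December 23, 2027 is January 1, 2028.

January 1, 2028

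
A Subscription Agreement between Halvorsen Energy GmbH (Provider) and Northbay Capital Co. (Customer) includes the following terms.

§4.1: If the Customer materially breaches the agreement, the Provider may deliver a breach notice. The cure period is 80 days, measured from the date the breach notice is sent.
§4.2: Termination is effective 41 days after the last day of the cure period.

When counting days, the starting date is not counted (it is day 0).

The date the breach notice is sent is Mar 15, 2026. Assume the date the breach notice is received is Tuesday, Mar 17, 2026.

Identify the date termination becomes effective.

Jul 14, 2026

The last day of the cure period: Mar 15, 2026 + 80 days = Jun 3, 2026.
The date termination becomes effective: 41 calendar days after Jun 3, 2026 is Jul 14, 2026.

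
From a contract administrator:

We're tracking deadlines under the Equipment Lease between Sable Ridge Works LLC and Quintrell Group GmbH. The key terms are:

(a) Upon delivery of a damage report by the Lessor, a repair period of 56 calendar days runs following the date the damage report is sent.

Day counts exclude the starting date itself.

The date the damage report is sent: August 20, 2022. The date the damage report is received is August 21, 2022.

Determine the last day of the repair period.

October 15, 2022

Adding 56 calendar days to August 20, 2022 gives October 15, 2022, which is the last day of the repair period.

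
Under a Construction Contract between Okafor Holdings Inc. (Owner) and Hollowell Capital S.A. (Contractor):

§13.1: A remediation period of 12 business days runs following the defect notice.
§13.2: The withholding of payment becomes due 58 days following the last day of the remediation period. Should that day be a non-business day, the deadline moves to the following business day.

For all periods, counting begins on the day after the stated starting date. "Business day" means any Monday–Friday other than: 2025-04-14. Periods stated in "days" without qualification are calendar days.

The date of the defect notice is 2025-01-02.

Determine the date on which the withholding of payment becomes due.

The last day of the remediation period: counting 12 business days from Thursday, 2025-01-02 (Jan 3, Jan 6, Jan 7, Jan 8, …, Jan 16, Jan 17, Jan 20, skipping weekends) reaches Monday, 2025-01-20.
The date on which the withholding of payment becomes due: 58 calendar days after 2025-01-20 is 2025-03-19. 2025-03-19 is a Wednesday and is not a listed holiday, so no roll-forward applies.

2025-03-19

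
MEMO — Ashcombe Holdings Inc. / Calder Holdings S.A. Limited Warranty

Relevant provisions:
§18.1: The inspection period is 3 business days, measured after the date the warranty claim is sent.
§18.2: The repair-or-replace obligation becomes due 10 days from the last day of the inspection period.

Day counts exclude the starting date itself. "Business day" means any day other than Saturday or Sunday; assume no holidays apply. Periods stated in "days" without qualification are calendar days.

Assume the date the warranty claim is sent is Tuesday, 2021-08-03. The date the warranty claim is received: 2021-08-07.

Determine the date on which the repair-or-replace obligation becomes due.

The last day of the inspection period: counting 3 business days from Tuesday, 2021-08-03 (Aug 4, Aug 5, Aug 6, skipping weekends) reaches Friday, 2021-08-06.
The date on which the repair-or-replace obligation becomes due: 10 calendar days after 2021-08-06 is 2021-08-16.

2021-08-16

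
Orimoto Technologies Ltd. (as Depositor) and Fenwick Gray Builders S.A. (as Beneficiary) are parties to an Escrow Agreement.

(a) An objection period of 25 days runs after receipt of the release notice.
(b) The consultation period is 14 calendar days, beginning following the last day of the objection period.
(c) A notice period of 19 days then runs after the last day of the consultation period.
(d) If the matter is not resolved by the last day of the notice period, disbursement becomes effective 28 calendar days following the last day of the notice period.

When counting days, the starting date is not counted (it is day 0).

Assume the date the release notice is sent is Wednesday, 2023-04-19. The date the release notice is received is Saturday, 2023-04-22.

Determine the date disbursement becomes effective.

2023-07-17

Adding 25 calendar days to 2023-04-22 gives 2023-05-17, which is the last day of the objection period.
The last day of the consultation period: 14 calendar days after 2023-05-17 is 2023-05-31.
The last day of the notice period: 2023-05-31 + 19 days = 2023-06-19.
The date disbursement becomes effective: 28 calendar days after 2023-06-19 is 2023-07-17.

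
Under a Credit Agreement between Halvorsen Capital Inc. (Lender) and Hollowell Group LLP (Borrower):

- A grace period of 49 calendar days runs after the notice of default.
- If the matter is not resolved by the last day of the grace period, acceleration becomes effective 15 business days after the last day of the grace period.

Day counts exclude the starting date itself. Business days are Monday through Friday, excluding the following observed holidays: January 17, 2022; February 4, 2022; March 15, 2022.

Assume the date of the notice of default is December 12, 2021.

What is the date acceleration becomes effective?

February 21, 2022

The last day of the grace period: 49 calendar days after December 12, 2021 is January 30, 2022.
The date acceleration becomes effective: 15 business days after Sunday, January 30, 2022, skipping weekends and the listed holiday on Feb 4 — Jan 31, Feb 1, Feb 2, Feb 3, …, Feb 17, Feb 18, Feb 21 — lands on Monday, February 21, 2022.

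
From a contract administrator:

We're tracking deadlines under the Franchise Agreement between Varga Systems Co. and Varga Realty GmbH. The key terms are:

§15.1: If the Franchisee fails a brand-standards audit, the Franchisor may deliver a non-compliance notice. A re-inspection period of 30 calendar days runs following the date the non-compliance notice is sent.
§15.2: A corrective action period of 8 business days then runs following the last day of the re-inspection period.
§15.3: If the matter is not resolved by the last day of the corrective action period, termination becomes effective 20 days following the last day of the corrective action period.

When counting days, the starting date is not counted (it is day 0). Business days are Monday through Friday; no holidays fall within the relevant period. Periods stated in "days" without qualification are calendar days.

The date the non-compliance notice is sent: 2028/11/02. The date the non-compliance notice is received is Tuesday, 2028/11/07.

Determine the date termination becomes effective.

The last day of the re-inspection period: 30 calendar days after 2028/11/02 is 2028/12/02.
The last day of the corrective action period: 8 business days after Saturday, 2028/12/02, skipping weekends — Dec 4, Dec 5, Dec 6, Dec 7, Dec 8, Dec 11, Dec 12, Dec 13 — lands on Wednesday, 2028/12/13.
Adding 20 calendar days to 2028/12/13 gives 2029/01/02, which is the date termination becomes effective.

2029/01/02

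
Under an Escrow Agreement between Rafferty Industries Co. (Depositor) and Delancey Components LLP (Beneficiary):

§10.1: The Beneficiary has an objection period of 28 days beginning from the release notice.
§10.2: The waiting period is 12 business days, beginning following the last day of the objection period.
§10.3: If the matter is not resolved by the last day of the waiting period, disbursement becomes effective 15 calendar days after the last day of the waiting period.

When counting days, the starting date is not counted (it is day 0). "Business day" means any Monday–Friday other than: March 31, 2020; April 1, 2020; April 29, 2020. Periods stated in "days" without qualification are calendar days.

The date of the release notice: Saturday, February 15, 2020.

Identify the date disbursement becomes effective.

Adding 28 calendar days to February 15, 2020 gives March 14, 2020, which is the last day of the objection period.
The last day of the waiting period: counting 12 business days from Saturday, March 14, 2020 (Mar 16, Mar 17, Mar 18, Mar 19, …, Mar 27, Mar 30, Apr 2, skipping weekends and the listed holidays on Mar 31, Apr 1) reaches Thursday, April 2, 2020.
The date disbursement becomes effective: 15 calendar days after April 2, 2020 is April 17, 2020.

April 17, 2020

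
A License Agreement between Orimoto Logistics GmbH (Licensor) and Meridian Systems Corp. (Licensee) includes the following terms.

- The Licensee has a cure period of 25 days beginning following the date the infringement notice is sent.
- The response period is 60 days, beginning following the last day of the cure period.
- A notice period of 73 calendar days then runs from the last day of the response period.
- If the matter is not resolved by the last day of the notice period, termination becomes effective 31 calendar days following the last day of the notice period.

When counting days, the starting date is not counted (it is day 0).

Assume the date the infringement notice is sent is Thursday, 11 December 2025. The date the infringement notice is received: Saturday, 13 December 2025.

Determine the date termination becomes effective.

18 June 2026

Adding 25 calendar days to 11 December 2025 gives 5 January 2026, which is the last day of the cure period.
The last day of the response period: 5 January 2026 + 60 days = 6 March 2026.
Adding 73 calendar days to 6 March 2026 gives 18 May 2026, which is the last day of the notice period.
Adding 31 calendar days to 18 May 2026 gives 18 June 2026, which is the date termination becomes effective.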